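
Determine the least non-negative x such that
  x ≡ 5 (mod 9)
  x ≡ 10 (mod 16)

From x ≡ 5 (mod 9) write x = 5 + 9t. Substituting into x ≡ 10 (mod 16) gives 9t ≡ 5 (mod 16), and since 9⁻¹ ≡ 9 (mod 16), t ≡ 13. Hence x ≡ 5 + 9·13 = 122 (mod 144).

122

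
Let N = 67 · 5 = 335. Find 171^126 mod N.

Mod 67: 171 ≡ 37; by Fermat, exponent reduces to 126 mod 66 = 60; 37^60 ≡ 1 (mod 67).
Mod 5: 171 ≡ 1; by Fermat, exponent reduces to 126 mod 4 = 2; 1^2 ≡ 1 (mod 5).
Combine by CRT: x ≡ 1 (mod 67), x ≡ 1 (mod 5) ⇒ x ≡ 1 (mod 335).

1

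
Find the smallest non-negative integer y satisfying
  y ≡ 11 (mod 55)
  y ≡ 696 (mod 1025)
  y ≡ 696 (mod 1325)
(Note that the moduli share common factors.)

489621

gcd(55, 1025) = 5 and 5 | (696 − 11), so the pair is consistent; merging gives y ≡ 4796 (mod 11275), where 11275 = lcm(55, 1025).
gcd(11275, 1325) = 25 and 25 | (696 − 4796), so the pair is consistent; merging gives y ≡ 489621 (mod 597575), where 597575 = lcm(11275, 1325).
The solution is unique modulo lcm(55, 1025, 1325) = 597575.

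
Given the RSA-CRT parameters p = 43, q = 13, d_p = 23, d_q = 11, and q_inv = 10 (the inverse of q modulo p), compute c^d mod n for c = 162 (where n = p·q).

115

m₁ = c^(d_p) mod p: c ≡ 33 (mod 43), and 33^23 mod 43 = 29.
m₂ = c^(d_q) mod q: c ≡ 6 (mod 13), and 6^11 mod 13 = 11.
h = q_inv·(m₁ − m₂) mod p = 10·(29 − 11) mod 43 = 8.
m = m₂ + h·q = 11 + 8·13 = 115.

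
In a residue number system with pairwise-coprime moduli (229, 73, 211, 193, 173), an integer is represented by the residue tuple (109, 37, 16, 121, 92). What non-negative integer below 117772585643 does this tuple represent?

433911599

The moduli are pairwise coprime; N = 229·73·211·193·173 = 117772585643.
N/229 = 514290767; 514290767 ≡ 48 (mod 229); 48·167 ≡ 1, so inverse 167.
N/73 = 1613323091; 1613323091 ≡ 23 (mod 73); 23·54 ≡ 1, so inverse 54.
N/211 = 558163913; 558163913 ≡ 127 (mod 211); 127·108 ≡ 1, so inverse 108.
N/193 = 610220651; 610220651 ≡ 6 (mod 193); 6·161 ≡ 1, so inverse 161.
N/173 = 680766391; 680766391 ≡ 146 (mod 173); 146·32 ≡ 1, so inverse 32.
x ≡ 109·514290767·167 + 37·1613323091·54 + 16·558163913·108 + 121·610220651·161 + 92·680766391·32 = 27441446366418.
27441446366418 mod 117772585643 = 433911599.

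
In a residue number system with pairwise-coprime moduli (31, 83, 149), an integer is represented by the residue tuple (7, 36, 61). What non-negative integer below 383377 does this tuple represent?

324732

The moduli are pairwise coprime; N = 31·83·149 = 383377.
N/31 = 12367; 12367 ≡ 29 (mod 31); 29·15 ≡ 1, so inverse 15.
N/83 = 4619; 4619 ≡ 54 (mod 83); 54·20 ≡ 1, so inverse 20.
N/149 = 2573; 2573 ≡ 40 (mod 149); 40·41 ≡ 1, so inverse 41.
x ≡ 7·12367·15 + 36·4619·20 + 61·2573·41 = 11059288.
11059288 mod 383377 = 324732.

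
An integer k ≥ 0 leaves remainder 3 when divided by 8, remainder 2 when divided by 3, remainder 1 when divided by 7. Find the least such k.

The moduli are pairwise coprime; N = 8·3·7 = 168.
N/8 = 21; 21 ≡ 5 (mod 8); 5·5 ≡ 1, so inverse 5.
N/3 = 56; 56 ≡ 2 (mod 3); 2·2 ≡ 1, so inverse 2.
N/7 = 24; 24 ≡ 3 (mod 7); 3·5 ≡ 1, so inverse 5.
k ≡ 3·21·5 + 2·56·2 + 1·24·5 = 659.
659 mod 168 = 155.

155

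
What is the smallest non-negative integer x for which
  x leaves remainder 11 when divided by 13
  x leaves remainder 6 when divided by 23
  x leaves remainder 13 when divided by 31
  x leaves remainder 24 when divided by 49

The moduli are pairwise coprime; N = 13·23·31·49 = 454181.
N/13 = 34937; 34937 ≡ 6 (mod 13); 6·11 ≡ 1, so inverse 11.
N/23 = 19747; 19747 ≡ 13 (mod 23); 13·16 ≡ 1, so inverse 16.
N/31 = 14651; 14651 ≡ 19 (mod 31); 19·18 ≡ 1, so inverse 18.
N/49 = 9269; 9269 ≡ 8 (mod 49); 8·43 ≡ 1, so inverse 43.
x ≡ 11·34937·11 + 6·19747·16 + 13·14651·18 + 24·9269·43 = 19117031.
19117031 mod 454181 = 41429.

41429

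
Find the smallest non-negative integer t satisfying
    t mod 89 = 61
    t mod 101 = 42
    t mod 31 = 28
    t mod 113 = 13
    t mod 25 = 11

79913161

The moduli are pairwise coprime; N = 89·101·31·113·25 = 787211675.
N/89 = 8845075; 8845075 ≡ 77 (mod 89); 77·37 ≡ 1, so inverse 37.
N/101 = 7794175; 7794175 ≡ 5 (mod 101); 5·81 ≡ 1, so inverse 81.
N/31 = 25393925; 25393925 ≡ 27 (mod 31); 27·23 ≡ 1, so inverse 23.
N/113 = 6966475; 6966475 ≡ 25 (mod 113); 25·104 ≡ 1, so inverse 104.
N/25 = 31488467; 31488467 ≡ 17 (mod 25); 17·3 ≡ 1, so inverse 3.
t ≡ 61·8845075·37 + 42·7794175·81 + 28·25393925·23 + 13·6966475·104 + 11·31488467·3 = 73290598936.
73290598936 mod 787211675 = 79913161.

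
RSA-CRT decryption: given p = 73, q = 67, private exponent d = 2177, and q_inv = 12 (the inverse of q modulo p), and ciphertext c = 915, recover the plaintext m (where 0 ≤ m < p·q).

d_p = d mod (p−1) = 2177 mod 72 = 17; d_q = d mod (q−1) = 65.
m₁ = c^(d_p) mod p: c ≡ 39 (mod 73), and 39^17 mod 73 = 40.
m₂ = c^(d_q) mod q: c ≡ 44 (mod 67), and 44^65 mod 67 = 32.
h = q_inv·(m₁ − m₂) mod p = 12·(40 − 32) mod 73 = 23.
m = m₂ + h·q = 32 + 23·67 = 1573.

1573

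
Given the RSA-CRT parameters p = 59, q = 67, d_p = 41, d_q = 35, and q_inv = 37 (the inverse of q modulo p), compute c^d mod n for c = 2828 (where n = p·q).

m₁ = c^(d_p) mod p: c ≡ 55 (mod 59), and 55^41 mod 59 = 24.
m₂ = c^(d_q) mod q: c ≡ 14 (mod 67), and 14^35 mod 67 = 62.
h = q_inv·(m₁ − m₂) mod p = 37·(24 − 62) mod 59 = 10.
m = m₂ + h·q = 62 + 10·67 = 732.

732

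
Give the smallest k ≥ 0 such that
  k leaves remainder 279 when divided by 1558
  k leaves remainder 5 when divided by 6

Combine the congruences pairwise.
gcd(1558, 6) = 2 and 2 | (5 − 279), so the pair is consistent; merging gives k ≡ 3395 (mod 4674), where 4674 = lcm(1558, 6).
The solution is unique modulo lcm(1558, 6) = 4674.

3395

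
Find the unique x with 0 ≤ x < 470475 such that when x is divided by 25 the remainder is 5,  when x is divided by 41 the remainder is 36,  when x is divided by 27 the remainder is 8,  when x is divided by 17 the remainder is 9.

435005

From x ≡ 5 (mod 25) write x = 5 + 25t. Substituting into x ≡ 36 (mod 41) gives 25t ≡ 31 (mod 41), and since 25⁻¹ ≡ 23 (mod 41), t ≡ 16. Hence x ≡ 5 + 25·16 = 405 (mod 1025).
From x ≡ 405 (mod 1025) write x = 405 + 1025t. Substituting into x ≡ 8 (mod 27) gives 1025t ≡ 8 (mod 27), and since 26⁻¹ ≡ 26 (mod 27), t ≡ 19. Hence x ≡ 405 + 1025·19 = 19880 (mod 27675).
From x ≡ 19880 (mod 27675) write x = 19880 + 27675t. Substituting into x ≡ 9 (mod 17) gives 27675t ≡ 2 (mod 17), and since 16⁻¹ ≡ 16 (mod 17), t ≡ 15. Hence x ≡ 19880 + 27675·15 = 435005 (mod 470475).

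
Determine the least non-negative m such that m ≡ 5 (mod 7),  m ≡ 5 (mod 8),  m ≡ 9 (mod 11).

The moduli are pairwise coprime; N = 7·8·11 = 616.
N/7 = 88; 88 ≡ 4 (mod 7); 4·2 ≡ 1, so inverse 2.
N/8 = 77; 77 ≡ 5 (mod 8); 5·5 ≡ 1, so inverse 5.
N/11 = 56; 56 ≡ 1 (mod 11), inverse 1.
m ≡ 5·88·2 + 5·77·5 + 9·56·1 = 3309.
3309 mod 616 = 229.

229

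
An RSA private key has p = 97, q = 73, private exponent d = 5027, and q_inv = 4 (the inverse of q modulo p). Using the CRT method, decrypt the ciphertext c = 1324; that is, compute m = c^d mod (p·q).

d_p = d mod (p−1) = 5027 mod 96 = 35; d_q = d mod (q−1) = 59.
m₁ = c^(d_p) mod p: c ≡ 63 (mod 97), and 63^35 mod 97 = 78.
m₂ = c^(d_q) mod q: c ≡ 10 (mod 73), and 10^59 mod 73 = 51.
h = q_inv·(m₁ − m₂) mod p = 4·(78 − 51) mod 97 = 11.
m = m₂ + h·q = 51 + 11·73 = 854.

854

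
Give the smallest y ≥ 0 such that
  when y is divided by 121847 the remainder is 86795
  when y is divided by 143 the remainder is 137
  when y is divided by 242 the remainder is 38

1670806

gcd(121847, 143) = 11 and 11 | (137 − 86795), so the pair is consistent; merging gives y ≡ 86795 (mod 1584011), where 1584011 = lcm(121847, 143).
gcd(1584011, 242) = 121 and 121 | (38 − 86795), so the pair is consistent; merging gives y ≡ 1670806 (mod 3168022), where 3168022 = lcm(1584011, 242).
The solution is unique modulo lcm(121847, 143, 242) = 3168022.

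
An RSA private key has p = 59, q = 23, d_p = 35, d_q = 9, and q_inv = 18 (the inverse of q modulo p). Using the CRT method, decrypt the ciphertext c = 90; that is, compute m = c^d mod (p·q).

1282

m₁ = c^(d_p) mod p: c ≡ 31 (mod 59), and 31^35 mod 59 = 43.
m₂ = c^(d_q) mod q: c ≡ 21 (mod 23), and 21^9 mod 23 = 17.
h = q_inv·(m₁ − m₂) mod p = 18·(43 − 17) mod 59 = 55.
m = m₂ + h·q = 17 + 55·23 = 1282.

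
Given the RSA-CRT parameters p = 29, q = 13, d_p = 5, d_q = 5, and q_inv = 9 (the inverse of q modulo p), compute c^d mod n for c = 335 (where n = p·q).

342

m₁ = c^(d_p) mod p: c ≡ 16 (mod 29), and 16^5 mod 29 = 23.
m₂ = c^(d_q) mod q: c ≡ 10 (mod 13), and 10^5 mod 13 = 4.
h = q_inv·(m₁ − m₂) mod p = 9·(23 − 4) mod 29 = 26.
m = m₂ + h·q = 4 + 26·13 = 342.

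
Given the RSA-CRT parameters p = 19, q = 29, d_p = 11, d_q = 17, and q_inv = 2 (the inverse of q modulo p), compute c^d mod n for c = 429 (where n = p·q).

45

m₁ = c^(d_p) mod p: c ≡ 11 (mod 19), and 11^11 mod 19 = 7.
m₂ = c^(d_q) mod q: c ≡ 23 (mod 29), and 23^17 mod 29 = 16.
h = q_inv·(m₁ − m₂) mod p = 2·(7 − 16) mod 19 = 1.
m = m₂ + h·q = 16 + 1·29 = 45.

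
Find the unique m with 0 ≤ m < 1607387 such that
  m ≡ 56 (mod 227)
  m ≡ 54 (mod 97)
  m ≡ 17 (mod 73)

The moduli are pairwise coprime; N = 227·97·73 = 1607387.
N/227 = 7081; 7081 ≡ 44 (mod 227); 44·129 ≡ 1, so inverse 129.
N/97 = 16571; 16571 ≡ 81 (mod 97); 81·6 ≡ 1, so inverse 6.
N/73 = 22019; 22019 ≡ 46 (mod 73); 46·27 ≡ 1, so inverse 27.
m ≡ 56·7081·129 + 54·16571·6 + 17·22019·27 = 66628869.
66628869 mod 1607387 = 726002.

726002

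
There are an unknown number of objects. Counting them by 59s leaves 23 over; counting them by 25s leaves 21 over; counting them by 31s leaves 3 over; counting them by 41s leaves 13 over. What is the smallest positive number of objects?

55896

Combine the congruences pairwise.
From N ≡ 23 (mod 59) write N = 23 + 59t. Substituting into N ≡ 21 (mod 25) gives 59t ≡ 23 (mod 25), and since 9⁻¹ ≡ 14 (mod 25), t ≡ 22. Hence N ≡ 23 + 59·22 = 1321 (mod 1475).
From N ≡ 1321 (mod 1475) write N = 1321 + 1475t. Substituting into N ≡ 3 (mod 31) gives 1475t ≡ 15 (mod 31), and since 18⁻¹ ≡ 19 (mod 31), t ≡ 6. Hence N ≡ 1321 + 1475·6 = 10171 (mod 45725).
From N ≡ 10171 (mod 45725) write N = 10171 + 45725t. Substituting into N ≡ 13 (mod 41) gives 45725t ≡ 10 (mod 41), and since 10⁻¹ ≡ 37 (mod 41), t ≡ 1. Hence N ≡ 10171 + 45725·1 = 55896 (mod 1874725).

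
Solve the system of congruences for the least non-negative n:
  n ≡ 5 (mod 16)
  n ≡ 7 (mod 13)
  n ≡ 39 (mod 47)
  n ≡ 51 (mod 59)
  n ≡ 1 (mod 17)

The moduli are pairwise coprime; M = 16·13·47·59·17 = 9805328.
M/16 = 612833; 612833 ≡ 1 (mod 16), inverse 1.
M/13 = 754256; 754256 ≡ 9 (mod 13); 9·3 ≡ 1, so inverse 3.
M/47 = 208624; 208624 ≡ 38 (mod 47); 38·26 ≡ 1, so inverse 26.
M/59 = 166192; 166192 ≡ 48 (mod 59); 48·16 ≡ 1, so inverse 16.
M/17 = 576784; 576784 ≡ 8 (mod 17); 8·15 ≡ 1, so inverse 15.
n ≡ 5·612833·1 + 7·754256·3 + 39·208624·26 + 51·166192·16 + 1·576784·15 = 374712709.
374712709 mod 9805328 = 2110245.

2110245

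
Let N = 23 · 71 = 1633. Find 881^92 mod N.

216

Mod 23: 881 ≡ 7; by Fermat, exponent reduces to 92 mod 22 = 4; 7^4 ≡ 9 (mod 23).
Mod 71: 881 ≡ 29; by Fermat, exponent reduces to 92 mod 70 = 22; 29^22 ≡ 3 (mod 71).
Combine by CRT: x ≡ 9 (mod 23), x ≡ 3 (mod 71) ⇒ x ≡ 216 (mod 1633).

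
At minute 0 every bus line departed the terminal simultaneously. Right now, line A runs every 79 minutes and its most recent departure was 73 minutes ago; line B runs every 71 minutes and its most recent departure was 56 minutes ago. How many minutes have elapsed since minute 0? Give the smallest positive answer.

Combine the congruences pairwise.
From t ≡ 73 (mod 79) write t = 73 + 79s. Substituting into t ≡ 56 (mod 71) gives 79s ≡ 54 (mod 71), and since 8⁻¹ ≡ 9 (mod 71), s ≡ 60. Hence t ≡ 73 + 79·60 = 4813 (mod 5609).

4813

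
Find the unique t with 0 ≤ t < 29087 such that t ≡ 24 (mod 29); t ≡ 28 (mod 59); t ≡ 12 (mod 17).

The moduli are pairwise coprime; N = 29·59·17 = 29087.
N/29 = 1003; 1003 ≡ 17 (mod 29); 17·12 ≡ 1, so inverse 12.
N/59 = 493; 493 ≡ 21 (mod 59); 21·45 ≡ 1, so inverse 45.
N/17 = 1711; 1711 ≡ 11 (mod 17); 11·14 ≡ 1, so inverse 14.
t ≡ 24·1003·12 + 28·493·45 + 12·1711·14 = 1197492.
1197492 mod 29087 = 4925.

4925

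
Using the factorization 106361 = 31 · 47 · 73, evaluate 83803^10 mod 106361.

7228

Mod 31: 83803 ≡ 10; 10^10 ≡ 5 (mod 31).
Mod 47: 83803 ≡ 2; 2^10 ≡ 37 (mod 47).
Mod 73: 83803 ≡ 72; 72^10 ≡ 1 (mod 73).
Combine by CRT: x ≡ 5 (mod 31), x ≡ 37 (mod 47), x ≡ 1 (mod 73) ⇒ x ≡ 7228 (mod 106361).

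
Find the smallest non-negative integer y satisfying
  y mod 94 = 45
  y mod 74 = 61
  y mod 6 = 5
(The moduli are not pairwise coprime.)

gcd(94, 74) = 2 and 2 | (61 − 45), so the pair is consistent; merging gives y ≡ 2207 (mod 3478), where 3478 = lcm(94, 74).
gcd(3478, 6) = 2 and 2 | (5 − 2207), so the pair is consistent; merging gives y ≡ 2207 (mod 10434), where 10434 = lcm(3478, 6).
The solution is unique modulo lcm(94, 74, 6) = 10434.

2207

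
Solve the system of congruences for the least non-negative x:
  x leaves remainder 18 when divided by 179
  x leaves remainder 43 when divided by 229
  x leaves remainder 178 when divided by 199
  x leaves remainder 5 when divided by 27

The moduli are pairwise coprime; N = 179·229·199·27 = 220244643.
N/179 = 1230417; 1230417 ≡ 150 (mod 179); 150·37 ≡ 1, so inverse 37.
N/229 = 961767; 961767 ≡ 196 (mod 229); 196·111 ≡ 1, so inverse 111.
N/199 = 1106757; 1106757 ≡ 118 (mod 199); 118·113 ≡ 1, so inverse 113.
N/27 = 8157209; 8157209 ≡ 23 (mod 27); 23·20 ≡ 1, so inverse 20.
x ≡ 18·1230417·37 + 43·961767·111 + 178·1106757·113 + 5·8157209·20 = 28487002811.
28487002811 mod 220244643 = 75443864.

75443864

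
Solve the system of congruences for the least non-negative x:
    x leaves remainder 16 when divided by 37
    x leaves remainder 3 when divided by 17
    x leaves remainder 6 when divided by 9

The moduli are pairwise coprime; N = 37·17·9 = 5661.
N/37 = 153; 153 ≡ 5 (mod 37); 5·15 ≡ 1, so inverse 15.
N/17 = 333; 333 ≡ 10 (mod 17); 10·12 ≡ 1, so inverse 12.
N/9 = 629; 629 ≡ 8 (mod 9); 8·8 ≡ 1, so inverse 8.
x ≡ 16·153·15 + 3·333·12 + 6·629·8 = 78900.
78900 mod 5661 = 5307.

5307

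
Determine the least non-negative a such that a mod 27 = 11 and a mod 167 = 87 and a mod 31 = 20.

From a ≡ 11 (mod 27) write a = 11 + 27t. Substituting into a ≡ 87 (mod 167) gives 27t ≡ 76 (mod 167), and since 27⁻¹ ≡ 99 (mod 167), t ≡ 9. Hence a ≡ 11 + 27·9 = 254 (mod 4509).
From a ≡ 254 (mod 4509) write a = 254 + 4509t. Substituting into a ≡ 20 (mod 31) gives 4509t ≡ 14 (mod 31), and since 14⁻¹ ≡ 20 (mod 31), t ≡ 1. Hence a ≡ 254 + 4509·1 = 4763 (mod 139779).

4763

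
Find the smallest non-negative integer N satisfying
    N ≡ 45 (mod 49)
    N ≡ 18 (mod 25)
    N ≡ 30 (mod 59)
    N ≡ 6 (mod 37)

1646543

From N ≡ 45 (mod 49) write N = 45 + 49t. Substituting into N ≡ 18 (mod 25) gives 49t ≡ 23 (mod 25), and since 24⁻¹ ≡ 24 (mod 25), t ≡ 2. Hence N ≡ 45 + 49·2 = 143 (mod 1225).
From N ≡ 143 (mod 1225) write N = 143 + 1225t. Substituting into N ≡ 30 (mod 59) gives 1225t ≡ 5 (mod 59), and since 45⁻¹ ≡ 21 (mod 59), t ≡ 46. Hence N ≡ 143 + 1225·46 = 56493 (mod 72275).
From N ≡ 56493 (mod 72275) write N = 56493 + 72275t. Substituting into N ≡ 6 (mod 37) gives 72275t ≡ 12 (mod 37), and since 14⁻¹ ≡ 8 (mod 37), t ≡ 22. Hence N ≡ 56493 + 72275·22 = 1646543 (mod 2674175).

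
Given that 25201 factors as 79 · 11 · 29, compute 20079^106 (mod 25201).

18660

Mod 79: 20079 ≡ 13; by Fermat, exponent reduces to 106 mod 78 = 28; 13^28 ≡ 16 (mod 79).
Mod 11: 20079 ≡ 4; by Fermat, exponent reduces to 106 mod 10 = 6; 4^6 ≡ 4 (mod 11).
Mod 29: 20079 ≡ 11; by Fermat, exponent reduces to 106 mod 28 = 22; 11^22 ≡ 13 (mod 29).
Combine by CRT: x ≡ 16 (mod 79), x ≡ 4 (mod 11), x ≡ 13 (mod 29) ⇒ x ≡ 18660 (mod 25201).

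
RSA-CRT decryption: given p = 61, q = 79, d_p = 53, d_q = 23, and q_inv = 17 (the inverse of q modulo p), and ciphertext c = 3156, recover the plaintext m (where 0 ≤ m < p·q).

3664

m₁ = c^(d_p) mod p: c ≡ 45 (mod 61), and 45^53 mod 61 = 4.
m₂ = c^(d_q) mod q: c ≡ 75 (mod 79), and 75^23 mod 79 = 30.
h = q_inv·(m₁ − m₂) mod p = 17·(4 − 30) mod 61 = 46.
m = m₂ + h·q = 30 + 46·79 = 3664.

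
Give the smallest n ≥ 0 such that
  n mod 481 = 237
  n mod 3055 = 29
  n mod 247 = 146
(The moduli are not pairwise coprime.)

gcd(481, 3055) = 13 and 13 | (29 − 237), so the pair is consistent; merging gives n ≡ 73349 (mod 113035), where 113035 = lcm(481, 3055).
gcd(113035, 247) = 13 and 13 | (146 − 73349), so the pair is consistent; merging gives n ≡ 186384 (mod 2147665), where 2147665 = lcm(113035, 247).
The solution is unique modulo lcm(481, 3055, 247) = 2147665.

186384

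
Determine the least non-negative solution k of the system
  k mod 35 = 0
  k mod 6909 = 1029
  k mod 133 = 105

650475

gcd(35, 6909) = 7 and 7 | (1029 − 0), so the pair is consistent; merging gives k ≡ 28665 (mod 34545), where 34545 = lcm(35, 6909).
gcd(34545, 133) = 7 and 7 | (105 − 28665), so the pair is consistent; merging gives k ≡ 650475 (mod 656355), where 656355 = lcm(34545, 133).
The solution is unique modulo lcm(35, 6909, 133) = 656355.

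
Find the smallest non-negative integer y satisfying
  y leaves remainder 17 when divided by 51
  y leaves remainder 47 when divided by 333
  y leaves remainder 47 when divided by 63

Combine the congruences pairwise.
gcd(51, 333) = 3 and 3 | (47 − 17), so the pair is consistent; merging gives y ≡ 4709 (mod 5661), where 5661 = lcm(51, 333).
gcd(5661, 63) = 9 and 9 | (47 − 4709), so the pair is consistent; merging gives y ≡ 4709 (mod 39627), where 39627 = lcm(5661, 63).
The solution is unique modulo lcm(51, 333, 63) = 39627.

4709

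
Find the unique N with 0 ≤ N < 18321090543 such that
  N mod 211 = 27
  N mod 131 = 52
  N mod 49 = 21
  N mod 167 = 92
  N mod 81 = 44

8906940917

Combine the congruences pairwise.
From N ≡ 27 (mod 211) write N = 27 + 211t. Substituting into N ≡ 52 (mod 131) gives 211t ≡ 25 (mod 131), and since 80⁻¹ ≡ 113 (mod 131), t ≡ 74. Hence N ≡ 27 + 211·74 = 15641 (mod 27641).
From N ≡ 15641 (mod 27641) write N = 15641 + 27641t. Substituting into N ≡ 21 (mod 49) gives 27641t ≡ 11 (mod 49), and since 5⁻¹ ≡ 10 (mod 49), t ≡ 12. Hence N ≡ 15641 + 27641·12 = 347333 (mod 1354409).
From N ≡ 347333 (mod 1354409) write N = 347333 + 1354409t. Substituting into N ≡ 92 (mod 167) gives 1354409t ≡ 119 (mod 167), and since 39⁻¹ ≡ 30 (mod 167), t ≡ 63. Hence N ≡ 347333 + 1354409·63 = 85675100 (mod 226186303).
From N ≡ 85675100 (mod 226186303) write N = 85675100 + 226186303t. Substituting into N ≡ 44 (mod 81) gives 226186303t ≡ 21 (mod 81), and since 40⁻¹ ≡ 79 (mod 81), t ≡ 39. Hence N ≡ 85675100 + 226186303·39 = 8906940917 (mod 18321090543).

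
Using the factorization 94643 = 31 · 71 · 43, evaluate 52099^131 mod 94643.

86562

Mod 31: 52099 ≡ 19; by Fermat, exponent reduces to 131 mod 30 = 11; 19^11 ≡ 10 (mod 31).
Mod 71: 52099 ≡ 56; by Fermat, exponent reduces to 131 mod 70 = 61; 56^61 ≡ 13 (mod 71).
Mod 43: 52099 ≡ 26; by Fermat, exponent reduces to 131 mod 42 = 5; 26^5 ≡ 3 (mod 43).
Combine by CRT: x ≡ 10 (mod 31), x ≡ 13 (mod 71), x ≡ 3 (mod 43) ⇒ x ≡ 86562 (mod 94643).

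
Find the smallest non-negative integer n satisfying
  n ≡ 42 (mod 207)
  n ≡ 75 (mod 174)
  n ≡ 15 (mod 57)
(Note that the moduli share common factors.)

Combine the congruences pairwise.
gcd(207, 174) = 3 and 3 | (75 − 42), so the pair is consistent; merging gives n ≡ 249 (mod 12006), where 12006 = lcm(207, 174).
gcd(12006, 57) = 3 and 3 | (15 − 249), so the pair is consistent; merging gives n ≡ 36267 (mod 228114), where 228114 = lcm(12006, 57).
The solution is unique modulo lcm(207, 174, 57) = 228114.

36267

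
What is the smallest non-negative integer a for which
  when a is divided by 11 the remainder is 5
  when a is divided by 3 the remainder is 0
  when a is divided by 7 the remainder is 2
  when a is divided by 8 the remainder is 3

The moduli are pairwise coprime; N = 11·3·7·8 = 1848.
N/11 = 168; 168 ≡ 3 (mod 11); 3·4 ≡ 1, so inverse 4.
N/3 = 616; 616 ≡ 1 (mod 3), inverse 1.
N/7 = 264; 264 ≡ 5 (mod 7); 5·3 ≡ 1, so inverse 3.
N/8 = 231; 231 ≡ 7 (mod 8); 7·7 ≡ 1, so inverse 7.
a ≡ 5·168·4 + 0·616·1 + 2·264·3 + 3·231·7 = 9795.
9795 mod 1848 = 555.

555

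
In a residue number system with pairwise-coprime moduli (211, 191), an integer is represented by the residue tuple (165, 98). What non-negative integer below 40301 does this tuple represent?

33714

From x ≡ 165 (mod 211) write x = 165 + 211t. Substituting into x ≡ 98 (mod 191) gives 211t ≡ 124 (mod 191), and since 20⁻¹ ≡ 86 (mod 191), t ≡ 159. Hence x ≡ 165 + 211·159 = 33714 (mod 40301).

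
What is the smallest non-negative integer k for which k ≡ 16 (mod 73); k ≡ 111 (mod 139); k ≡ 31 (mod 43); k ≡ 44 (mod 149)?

The moduli are pairwise coprime; N = 73·139·43·149 = 65011829.
N/73 = 890573; 890573 ≡ 46 (mod 73); 46·27 ≡ 1, so inverse 27.
N/139 = 467711; 467711 ≡ 115 (mod 139); 115·110 ≡ 1, so inverse 110.
N/43 = 1511903; 1511903 ≡ 23 (mod 43); 23·15 ≡ 1, so inverse 15.
N/149 = 436321; 436321 ≡ 49 (mod 149); 49·73 ≡ 1, so inverse 73.
k ≡ 16·890573·27 + 111·467711·110 + 31·1511903·15 + 44·436321·73 = 8199976793.
8199976793 mod 65011829 = 8486339.

8486339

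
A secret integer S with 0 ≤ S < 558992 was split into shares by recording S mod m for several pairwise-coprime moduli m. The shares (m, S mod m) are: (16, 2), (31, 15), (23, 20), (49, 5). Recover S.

The moduli are pairwise coprime; N = 16·31·23·49 = 558992.
N/16 = 34937; 34937 ≡ 9 (mod 16); 9·9 ≡ 1, so inverse 9.
N/31 = 18032; 18032 ≡ 21 (mod 31); 21·3 ≡ 1, so inverse 3.
N/23 = 24304; 24304 ≡ 16 (mod 23); 16·13 ≡ 1, so inverse 13.
N/49 = 11408; 11408 ≡ 40 (mod 49); 40·38 ≡ 1, so inverse 38.
S ≡ 2·34937·9 + 15·18032·3 + 20·24304·13 + 5·11408·38 = 9926866.
9926866 mod 558992 = 424002.

424002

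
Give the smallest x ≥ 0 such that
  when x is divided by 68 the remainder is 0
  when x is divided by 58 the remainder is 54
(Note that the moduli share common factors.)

gcd(68, 58) = 2 and 2 | (54 − 0), so the pair is consistent; merging gives x ≡ 1156 (mod 1972), where 1972 = lcm(68, 58).
The solution is unique modulo lcm(68, 58) = 1972.

1156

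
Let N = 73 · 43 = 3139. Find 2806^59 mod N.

Mod 73: 2806 ≡ 32; 32^59 ≡ 55 (mod 73).
Mod 43: 2806 ≡ 11; by Fermat, exponent reduces to 59 mod 42 = 17; 11^17 ≡ 41 (mod 43).
Combine by CRT: x ≡ 55 (mod 73), x ≡ 41 (mod 43) ⇒ x ≡ 858 (mod 3139).

858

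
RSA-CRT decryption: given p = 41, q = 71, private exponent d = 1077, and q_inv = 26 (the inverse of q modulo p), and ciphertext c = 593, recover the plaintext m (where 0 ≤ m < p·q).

270

d_p = d mod (p−1) = 1077 mod 40 = 37; d_q = d mod (q−1) = 27.
m₁ = c^(d_p) mod p: c ≡ 19 (mod 41), and 19^37 mod 41 = 24.
m₂ = c^(d_q) mod q: c ≡ 25 (mod 71), and 25^27 mod 71 = 57.
h = q_inv·(m₁ − m₂) mod p = 26·(24 − 57) mod 41 = 3.
m = m₂ + h·q = 57 + 3·71 = 270.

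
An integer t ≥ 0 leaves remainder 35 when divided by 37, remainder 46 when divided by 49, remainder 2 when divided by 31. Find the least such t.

10728

From t ≡ 35 (mod 37) write t = 35 + 37s. Substituting into t ≡ 46 (mod 49) gives 37s ≡ 11 (mod 49), and since 37⁻¹ ≡ 4 (mod 49), s ≡ 44. Hence t ≡ 35 + 37·44 = 1663 (mod 1813).
From t ≡ 1663 (mod 1813) write t = 1663 + 1813s. Substituting into t ≡ 2 (mod 31) gives 1813s ≡ 13 (mod 31), and since 15⁻¹ ≡ 29 (mod 31), s ≡ 5. Hence t ≡ 1663 + 1813·5 = 10728 (mod 56203).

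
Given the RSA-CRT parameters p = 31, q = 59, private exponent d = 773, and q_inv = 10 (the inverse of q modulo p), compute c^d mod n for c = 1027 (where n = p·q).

1118

d_p = d mod (p−1) = 773 mod 30 = 23; d_q = d mod (q−1) = 19.
m₁ = c^(d_p) mod p: c ≡ 4 (mod 31), and 4^23 mod 31 = 2.
m₂ = c^(d_q) mod q: c ≡ 24 (mod 59), and 24^19 mod 59 = 56.
h = q_inv·(m₁ − m₂) mod p = 10·(2 − 56) mod 31 = 18.
m = m₂ + h·q = 56 + 18·59 = 1118.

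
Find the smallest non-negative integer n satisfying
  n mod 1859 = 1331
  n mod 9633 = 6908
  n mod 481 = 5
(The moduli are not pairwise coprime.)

2020205

gcd(1859, 9633) = 169 and 169 | (6908 − 1331), so the pair is consistent; merging gives n ≡ 6908 (mod 105963), where 105963 = lcm(1859, 9633).
gcd(105963, 481) = 13 and 13 | (5 − 6908), so the pair is consistent; merging gives n ≡ 2020205 (mod 3920631), where 3920631 = lcm(105963, 481).
The solution is unique modulo lcm(1859, 9633, 481) = 3920631.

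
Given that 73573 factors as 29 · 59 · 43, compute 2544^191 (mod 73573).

11905

Mod 29: 2544 ≡ 21; by Fermat, exponent reduces to 191 mod 28 = 23; 21^23 ≡ 15 (mod 29).
Mod 59: 2544 ≡ 7; by Fermat, exponent reduces to 191 mod 58 = 17; 7^17 ≡ 46 (mod 59).
Mod 43: 2544 ≡ 7; by Fermat, exponent reduces to 191 mod 42 = 23; 7^23 ≡ 37 (mod 43).
Combine by CRT: x ≡ 15 (mod 29), x ≡ 46 (mod 59), x ≡ 37 (mod 43) ⇒ x ≡ 11905 (mod 73573).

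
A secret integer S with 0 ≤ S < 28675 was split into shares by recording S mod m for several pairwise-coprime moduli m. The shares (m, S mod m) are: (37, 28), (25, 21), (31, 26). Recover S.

10721

The moduli are pairwise coprime; N = 37·25·31 = 28675.
N/37 = 775; 775 ≡ 35 (mod 37); 35·18 ≡ 1, so inverse 18.
N/25 = 1147; 1147 ≡ 22 (mod 25); 22·8 ≡ 1, so inverse 8.
N/31 = 925; 925 ≡ 26 (mod 31); 26·6 ≡ 1, so inverse 6.
S ≡ 28·775·18 + 21·1147·8 + 26·925·6 = 727596.
727596 mod 28675 = 10721.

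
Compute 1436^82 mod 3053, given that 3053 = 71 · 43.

240

Mod 71: 1436 ≡ 16; by Fermat, exponent reduces to 82 mod 70 = 12; 16^12 ≡ 27 (mod 71).
Mod 43: 1436 ≡ 17; by Fermat, exponent reduces to 82 mod 42 = 40; 17^40 ≡ 25 (mod 43).
Combine by CRT: x ≡ 27 (mod 71), x ≡ 25 (mod 43) ⇒ x ≡ 240 (mod 3053).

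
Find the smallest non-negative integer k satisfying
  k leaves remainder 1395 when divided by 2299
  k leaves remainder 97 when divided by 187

17488

Combine the congruences pairwise.
gcd(2299, 187) = 11 and 11 | (97 − 1395), so the pair is consistent; merging gives k ≡ 17488 (mod 39083), where 39083 = lcm(2299, 187).
The solution is unique modulo lcm(2299, 187) = 39083.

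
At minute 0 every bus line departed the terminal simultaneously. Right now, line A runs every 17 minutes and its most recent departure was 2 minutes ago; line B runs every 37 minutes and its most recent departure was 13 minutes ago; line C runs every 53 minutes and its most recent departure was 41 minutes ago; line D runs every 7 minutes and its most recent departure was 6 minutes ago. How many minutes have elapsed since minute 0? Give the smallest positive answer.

99469

Combine the congruences pairwise.
From t ≡ 2 (mod 17) write t = 2 + 17s. Substituting into t ≡ 13 (mod 37) gives 17s ≡ 11 (mod 37), and since 17⁻¹ ≡ 24 (mod 37), s ≡ 5. Hence t ≡ 2 + 17·5 = 87 (mod 629).
From t ≡ 87 (mod 629) write t = 87 + 629s. Substituting into t ≡ 41 (mod 53) gives 629s ≡ 7 (mod 53), and since 46⁻¹ ≡ 15 (mod 53), s ≡ 52. Hence t ≡ 87 + 629·52 = 32795 (mod 33337).
From t ≡ 32795 (mod 33337) write t = 32795 + 33337s. Substituting into t ≡ 6 (mod 7) gives 33337s ≡ 6 (mod 7), and since 3⁻¹ ≡ 5 (mod 7), s ≡ 2. Hence t ≡ 32795 + 33337·2 = 99469 (mod 233359).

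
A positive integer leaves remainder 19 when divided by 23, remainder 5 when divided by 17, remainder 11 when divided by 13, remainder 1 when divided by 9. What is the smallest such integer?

17821

The moduli are pairwise coprime; M = 23·17·13·9 = 45747.
M/23 = 1989; 1989 ≡ 11 (mod 23); 11·21 ≡ 1, so inverse 21.
M/17 = 2691; 2691 ≡ 5 (mod 17); 5·7 ≡ 1, so inverse 7.
M/13 = 3519; 3519 ≡ 9 (mod 13); 9·3 ≡ 1, so inverse 3.
M/9 = 5083; 5083 ≡ 7 (mod 9); 7·4 ≡ 1, so inverse 4.
n ≡ 19·1989·21 + 5·2691·7 + 11·3519·3 + 1·5083·4 = 1024255.
1024255 mod 45747 = 17821.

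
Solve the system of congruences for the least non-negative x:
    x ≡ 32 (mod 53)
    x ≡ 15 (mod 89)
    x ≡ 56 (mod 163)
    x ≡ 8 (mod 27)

17622638

The moduli are pairwise coprime; N = 53·89·163·27 = 20759517.
N/53 = 391689; 391689 ≡ 19 (mod 53); 19·14 ≡ 1, so inverse 14.
N/89 = 233253; 233253 ≡ 73 (mod 89); 73·50 ≡ 1, so inverse 50.
N/163 = 127359; 127359 ≡ 56 (mod 163); 56·131 ≡ 1, so inverse 131.
N/27 = 768871; 768871 ≡ 19 (mod 27); 19·10 ≡ 1, so inverse 10.
x ≡ 32·391689·14 + 15·233253·50 + 56·127359·131 + 8·768871·10 = 1346231726.
1346231726 mod 20759517 = 17622638.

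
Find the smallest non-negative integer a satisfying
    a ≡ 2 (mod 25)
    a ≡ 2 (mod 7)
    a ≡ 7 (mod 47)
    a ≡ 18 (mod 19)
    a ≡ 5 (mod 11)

1117902

The moduli are pairwise coprime; N = 25·7·47·19·11 = 1719025.
N/25 = 68761; 68761 ≡ 11 (mod 25); 11·16 ≡ 1, so inverse 16.
N/7 = 245575; 245575 ≡ 1 (mod 7), inverse 1.
N/47 = 36575; 36575 ≡ 9 (mod 47); 9·21 ≡ 1, so inverse 21.
N/19 = 90475; 90475 ≡ 16 (mod 19); 16·6 ≡ 1, so inverse 6.
N/11 = 156275; 156275 ≡ 9 (mod 11); 9·5 ≡ 1, so inverse 5.
a ≡ 2·68761·16 + 2·245575·1 + 7·36575·21 + 18·90475·6 + 5·156275·5 = 21746202.
21746202 mod 1719025 = 1117902.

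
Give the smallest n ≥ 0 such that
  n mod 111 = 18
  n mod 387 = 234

13005

gcd(111, 387) = 3 and 3 | (234 − 18), so the pair is consistent; merging gives n ≡ 13005 (mod 14319), where 14319 = lcm(111, 387).
The solution is unique modulo lcm(111, 387) = 14319.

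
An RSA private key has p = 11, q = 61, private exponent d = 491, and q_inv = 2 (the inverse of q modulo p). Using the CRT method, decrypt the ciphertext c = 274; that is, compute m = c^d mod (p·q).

d_p = d mod (p−1) = 491 mod 10 = 1; d_q = d mod (q−1) = 11.
m₁ = c^(d_p) mod p: c ≡ 10 (mod 11), and 10^1 mod 11 = 10.
m₂ = c^(d_q) mod q: c ≡ 30 (mod 61), and 30^11 mod 61 = 54.
h = q_inv·(m₁ − m₂) mod p = 2·(10 − 54) mod 11 = 0.
m = m₂ + h·q = 54 + 0·61 = 54.

54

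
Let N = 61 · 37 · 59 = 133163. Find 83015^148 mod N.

53092

Mod 61: 83015 ≡ 55; by Fermat, exponent reduces to 148 mod 60 = 28; 55^28 ≡ 22 (mod 61).
Mod 37: 83015 ≡ 24; by Fermat, exponent reduces to 148 mod 36 = 4; 24^4 ≡ 34 (mod 37).
Mod 59: 83015 ≡ 2; by Fermat, exponent reduces to 148 mod 58 = 32; 2^32 ≡ 51 (mod 59).
Combine by CRT: x ≡ 22 (mod 61), x ≡ 34 (mod 37), x ≡ 51 (mod 59) ⇒ x ≡ 53092 (mod 133163).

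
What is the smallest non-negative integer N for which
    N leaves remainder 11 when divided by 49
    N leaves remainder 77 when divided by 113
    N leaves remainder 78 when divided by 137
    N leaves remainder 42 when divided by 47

1791353

The moduli are pairwise coprime; M = 49·113·137·47 = 35652743.
M/49 = 727607; 727607 ≡ 6 (mod 49); 6·41 ≡ 1, so inverse 41.
M/113 = 315511; 315511 ≡ 15 (mod 113); 15·98 ≡ 1, so inverse 98.
M/137 = 260239; 260239 ≡ 76 (mod 137); 76·128 ≡ 1, so inverse 128.
M/47 = 758569; 758569 ≡ 36 (mod 47); 36·17 ≡ 1, so inverse 17.
N ≡ 11·727607·41 + 77·315511·98 + 78·260239·128 + 42·758569·17 = 5848841205.
5848841205 mod 35652743 = 1791353.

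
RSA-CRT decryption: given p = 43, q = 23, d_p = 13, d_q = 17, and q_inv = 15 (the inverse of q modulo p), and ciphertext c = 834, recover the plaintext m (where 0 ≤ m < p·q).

357

m₁ = c^(d_p) mod p: c ≡ 17 (mod 43), and 17^13 mod 43 = 13.
m₂ = c^(d_q) mod q: c ≡ 6 (mod 23), and 6^17 mod 23 = 12.
h = q_inv·(m₁ − m₂) mod p = 15·(13 − 12) mod 43 = 15.
m = m₂ + h·q = 12 + 15·23 = 357.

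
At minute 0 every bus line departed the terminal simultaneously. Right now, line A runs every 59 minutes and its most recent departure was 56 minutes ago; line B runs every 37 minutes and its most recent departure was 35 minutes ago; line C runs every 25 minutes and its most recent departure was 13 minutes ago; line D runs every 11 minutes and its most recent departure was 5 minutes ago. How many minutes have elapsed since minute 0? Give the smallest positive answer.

309688

The moduli are pairwise coprime; N = 59·37·25·11 = 600325.
N/59 = 10175; 10175 ≡ 27 (mod 59); 27·35 ≡ 1, so inverse 35.
N/37 = 16225; 16225 ≡ 19 (mod 37); 19·2 ≡ 1, so inverse 2.
N/25 = 24013; 24013 ≡ 13 (mod 25); 13·2 ≡ 1, so inverse 2.
N/11 = 54575; 54575 ≡ 4 (mod 11); 4·3 ≡ 1, so inverse 3.
t ≡ 56·10175·35 + 35·16225·2 + 13·24013·2 + 5·54575·3 = 22521713.
22521713 mod 600325 = 309688.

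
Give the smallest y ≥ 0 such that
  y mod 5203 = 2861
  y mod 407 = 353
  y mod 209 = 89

gcd(5203, 407) = 11 and 11 | (353 − 2861), so the pair is consistent; merging gives y ≡ 54891 (mod 192511), where 192511 = lcm(5203, 407).
gcd(192511, 209) = 11 and 11 | (89 − 54891), so the pair is consistent; merging gives y ≡ 3327578 (mod 3657709), where 3657709 = lcm(192511, 209).
The solution is unique modulo lcm(5203, 407, 209) = 3657709.

3327578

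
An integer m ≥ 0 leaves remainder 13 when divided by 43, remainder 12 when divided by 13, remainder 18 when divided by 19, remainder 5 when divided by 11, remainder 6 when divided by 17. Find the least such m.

570322

Combine the congruences pairwise.
From m ≡ 13 (mod 43) write m = 13 + 43t. Substituting into m ≡ 12 (mod 13) gives 43t ≡ 12 (mod 13), and since 4⁻¹ ≡ 10 (mod 13), t ≡ 3. Hence m ≡ 13 + 43·3 = 142 (mod 559).
From m ≡ 142 (mod 559) write m = 142 + 559t. Substituting into m ≡ 18 (mod 19) gives 559t ≡ 9 (mod 19), and since 8⁻¹ ≡ 12 (mod 19), t ≡ 13. Hence m ≡ 142 + 559·13 = 7409 (mod 10621).
From m ≡ 7409 (mod 10621) write m = 7409 + 10621t. Substituting into m ≡ 5 (mod 11) gives 10621t ≡ 10 (mod 11), and since 6⁻¹ ≡ 2 (mod 11), t ≡ 9. Hence m ≡ 7409 + 10621·9 = 102998 (mod 116831).
From m ≡ 102998 (mod 116831) write m = 102998 + 116831t. Substituting into m ≡ 6 (mod 17) gives 116831t ≡ 11 (mod 17), and since 7⁻¹ ≡ 5 (mod 17), t ≡ 4. Hence m ≡ 102998 + 116831·4 = 570322 (mod 1986127).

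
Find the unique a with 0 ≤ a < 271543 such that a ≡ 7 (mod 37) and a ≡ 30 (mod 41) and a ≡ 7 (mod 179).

The moduli are pairwise coprime; N = 37·41·179 = 271543.
N/37 = 7339; 7339 ≡ 13 (mod 37); 13·20 ≡ 1, so inverse 20.
N/41 = 6623; 6623 ≡ 22 (mod 41); 22·28 ≡ 1, so inverse 28.
N/179 = 1517; 1517 ≡ 85 (mod 179); 85·139 ≡ 1, so inverse 139.
a ≡ 7·7339·20 + 30·6623·28 + 7·1517·139 = 8066821.
8066821 mod 271543 = 192074.

192074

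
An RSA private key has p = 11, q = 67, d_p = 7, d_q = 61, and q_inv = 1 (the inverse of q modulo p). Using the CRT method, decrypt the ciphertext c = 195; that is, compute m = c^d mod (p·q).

519

m₁ = c^(d_p) mod p: c ≡ 8 (mod 11), and 8^7 mod 11 = 2.
m₂ = c^(d_q) mod q: c ≡ 61 (mod 67), and 61^61 mod 67 = 50.
h = q_inv·(m₁ − m₂) mod p = 1·(2 − 50) mod 11 = 7.
m = m₂ + h·q = 50 + 7·67 = 519.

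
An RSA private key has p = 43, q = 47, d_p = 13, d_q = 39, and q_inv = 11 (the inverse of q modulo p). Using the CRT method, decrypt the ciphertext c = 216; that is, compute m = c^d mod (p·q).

m₁ = c^(d_p) mod p: c ≡ 1 (mod 43), and 1^13 mod 43 = 1.
m₂ = c^(d_q) mod q: c ≡ 28 (mod 47), and 28^39 mod 47 = 36.
h = q_inv·(m₁ − m₂) mod p = 11·(1 − 36) mod 43 = 2.
m = m₂ + h·q = 36 + 2·47 = 130.

130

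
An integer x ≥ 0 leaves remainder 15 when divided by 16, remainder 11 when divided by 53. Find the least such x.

223

Combine the congruences pairwise.
From x ≡ 15 (mod 16) write x = 15 + 16t. Substituting into x ≡ 11 (mod 53) gives 16t ≡ 49 (mod 53), and since 16⁻¹ ≡ 10 (mod 53), t ≡ 13. Hence x ≡ 15 + 16·13 = 223 (mod 848).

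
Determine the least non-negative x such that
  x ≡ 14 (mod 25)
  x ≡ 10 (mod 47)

Combine the congruences pairwise.
From x ≡ 14 (mod 25) write x = 14 + 25t. Substituting into x ≡ 10 (mod 47) gives 25t ≡ 43 (mod 47), and since 25⁻¹ ≡ 32 (mod 47), t ≡ 13. Hence x ≡ 14 + 25·13 = 339 (mod 1175).

339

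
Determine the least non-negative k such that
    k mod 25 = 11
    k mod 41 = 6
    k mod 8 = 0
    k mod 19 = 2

From k ≡ 11 (mod 25) write k = 11 + 25t. Substituting into k ≡ 6 (mod 41) gives 25t ≡ 36 (mod 41), and since 25⁻¹ ≡ 23 (mod 41), t ≡ 8. Hence k ≡ 11 + 25·8 = 211 (mod 1025).
From k ≡ 211 (mod 1025) write k = 211 + 1025t. Substituting into k ≡ 0 (mod 8) gives 1025t ≡ 5 (mod 8), and since 1⁻¹ ≡ 1 (mod 8), t ≡ 5. Hence k ≡ 211 + 1025·5 = 5336 (mod 8200).
From k ≡ 5336 (mod 8200) write k = 5336 + 8200t. Substituting into k ≡ 2 (mod 19) gives 8200t ≡ 5 (mod 19), and since 11⁻¹ ≡ 7 (mod 19), t ≡ 16. Hence k ≡ 5336 + 8200·16 = 136536 (mod 155800).

136536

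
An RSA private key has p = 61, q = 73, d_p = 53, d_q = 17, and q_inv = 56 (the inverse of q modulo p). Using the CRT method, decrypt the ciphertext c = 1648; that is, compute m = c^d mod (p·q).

672

m₁ = c^(d_p) mod p: c ≡ 1 (mod 61), and 1^53 mod 61 = 1.
m₂ = c^(d_q) mod q: c ≡ 42 (mod 73), and 42^17 mod 73 = 15.
h = q_inv·(m₁ − m₂) mod p = 56·(1 − 15) mod 61 = 9.
m = m₂ + h·q = 15 + 9·73 = 672.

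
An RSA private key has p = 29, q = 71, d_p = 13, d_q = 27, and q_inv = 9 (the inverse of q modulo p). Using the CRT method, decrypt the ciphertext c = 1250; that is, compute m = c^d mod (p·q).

135

m₁ = c^(d_p) mod p: c ≡ 3 (mod 29), and 3^13 mod 29 = 19.
m₂ = c^(d_q) mod q: c ≡ 43 (mod 71), and 43^27 mod 71 = 64.
h = q_inv·(m₁ − m₂) mod p = 9·(19 − 64) mod 29 = 1.
m = m₂ + h·q = 64 + 1·71 = 135.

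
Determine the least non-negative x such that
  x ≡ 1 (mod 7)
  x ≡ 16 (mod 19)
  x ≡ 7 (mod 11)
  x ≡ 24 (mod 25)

23899

From x ≡ 1 (mod 7) write x = 1 + 7t. Substituting into x ≡ 16 (mod 19) gives 7t ≡ 15 (mod 19), and since 7⁻¹ ≡ 11 (mod 19), t ≡ 13. Hence x ≡ 1 + 7·13 = 92 (mod 133).
From x ≡ 92 (mod 133) write x = 92 + 133t. Substituting into x ≡ 7 (mod 11) gives 133t ≡ 3 (mod 11), and since 1⁻¹ ≡ 1 (mod 11), t ≡ 3. Hence x ≡ 92 + 133·3 = 491 (mod 1463).
From x ≡ 491 (mod 1463) write x = 491 + 1463t. Substituting into x ≡ 24 (mod 25) gives 1463t ≡ 8 (mod 25), and since 13⁻¹ ≡ 2 (mod 25), t ≡ 16. Hence x ≡ 491 + 1463·16 = 23899 (mod 36575).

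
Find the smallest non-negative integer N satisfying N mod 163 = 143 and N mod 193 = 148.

5359

From N ≡ 143 (mod 163) write N = 143 + 163t. Substituting into N ≡ 148 (mod 193) gives 163t ≡ 5 (mod 193), and since 163⁻¹ ≡ 45 (mod 193), t ≡ 32. Hence N ≡ 143 + 163·32 = 5359 (mod 31459).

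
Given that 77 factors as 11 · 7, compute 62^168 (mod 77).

Mod 11: 62 ≡ 7; by Fermat, exponent reduces to 168 mod 10 = 8; 7^8 ≡ 9 (mod 11).
Mod 7: 62 ≡ 6; since 6 | 168, by Fermat 6^168 ≡ 1 (mod 7).
Combine by CRT: x ≡ 9 (mod 11), x ≡ 1 (mod 7) ⇒ x ≡ 64 (mod 77).

64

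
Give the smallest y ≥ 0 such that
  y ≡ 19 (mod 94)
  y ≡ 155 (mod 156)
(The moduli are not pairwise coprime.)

Combine the congruences pairwise.
gcd(94, 156) = 2 and 2 | (155 − 19), so the pair is consistent; merging gives y ≡ 2651 (mod 7332), where 7332 = lcm(94, 156).
The solution is unique modulo lcm(94, 156) = 7332.

2651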